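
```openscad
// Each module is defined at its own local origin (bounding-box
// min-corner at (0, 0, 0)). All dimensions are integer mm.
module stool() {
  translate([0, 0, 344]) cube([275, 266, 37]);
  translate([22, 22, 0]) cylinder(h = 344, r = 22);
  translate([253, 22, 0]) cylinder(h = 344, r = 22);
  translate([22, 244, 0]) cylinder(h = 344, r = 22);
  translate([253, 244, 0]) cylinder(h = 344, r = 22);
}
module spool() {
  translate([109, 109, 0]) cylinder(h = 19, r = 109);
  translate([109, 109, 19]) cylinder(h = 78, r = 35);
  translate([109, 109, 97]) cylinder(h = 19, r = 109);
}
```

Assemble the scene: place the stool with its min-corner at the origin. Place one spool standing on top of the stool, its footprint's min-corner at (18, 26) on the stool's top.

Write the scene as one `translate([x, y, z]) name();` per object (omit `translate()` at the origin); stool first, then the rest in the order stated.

stool();
translate([18, 26, 381]) spool();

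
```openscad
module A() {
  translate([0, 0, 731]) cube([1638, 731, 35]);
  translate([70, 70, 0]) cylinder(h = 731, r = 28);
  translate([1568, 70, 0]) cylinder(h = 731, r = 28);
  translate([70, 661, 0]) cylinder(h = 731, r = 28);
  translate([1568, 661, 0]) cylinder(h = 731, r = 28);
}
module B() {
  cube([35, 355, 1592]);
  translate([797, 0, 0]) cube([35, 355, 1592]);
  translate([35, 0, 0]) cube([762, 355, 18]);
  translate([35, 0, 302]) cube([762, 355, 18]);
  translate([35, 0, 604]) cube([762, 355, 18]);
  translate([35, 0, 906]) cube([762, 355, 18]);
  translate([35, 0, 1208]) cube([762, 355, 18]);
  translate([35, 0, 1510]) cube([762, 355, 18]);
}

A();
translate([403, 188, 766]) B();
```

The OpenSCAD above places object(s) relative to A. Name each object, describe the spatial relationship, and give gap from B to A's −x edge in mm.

The bookshelf's min-x is at 403; the table's min-x is 0; gap = 403 mm.

A is a table. B is a bookshelf. The bookshelf is on top of the table, centred. The gap from the bookshelf to the table's −x edge is 403 mm.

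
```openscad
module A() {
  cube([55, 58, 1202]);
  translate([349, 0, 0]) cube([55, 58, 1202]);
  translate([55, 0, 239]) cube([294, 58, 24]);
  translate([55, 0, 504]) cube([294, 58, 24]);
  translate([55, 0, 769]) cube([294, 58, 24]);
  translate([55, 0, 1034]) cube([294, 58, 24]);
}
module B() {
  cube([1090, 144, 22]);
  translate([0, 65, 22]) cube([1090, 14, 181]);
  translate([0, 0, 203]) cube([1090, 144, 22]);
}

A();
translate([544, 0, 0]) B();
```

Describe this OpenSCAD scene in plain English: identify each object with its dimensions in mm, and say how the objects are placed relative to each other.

A is a wooden ladder with two side rails of 55×58 mm section and 1202 mm height, set 404 mm apart overall. Between them run 4 rectangular rungs (58 mm deep, 24 mm thick), front faces flush with the rails' −y face. The bottom of the first rung is 239 mm above the floor and each subsequent rung is 265 mm higher than the one below.

B is an I-beam lying along x, 1090 mm long. Overall section height 225 mm. Two flanges 144 mm wide (y) and 22 mm thick, one on the floor and one at the top; a web 14 mm thick runs between them, centred on the flange width.

The I-beam is on the floor beside the ladder on its +x side.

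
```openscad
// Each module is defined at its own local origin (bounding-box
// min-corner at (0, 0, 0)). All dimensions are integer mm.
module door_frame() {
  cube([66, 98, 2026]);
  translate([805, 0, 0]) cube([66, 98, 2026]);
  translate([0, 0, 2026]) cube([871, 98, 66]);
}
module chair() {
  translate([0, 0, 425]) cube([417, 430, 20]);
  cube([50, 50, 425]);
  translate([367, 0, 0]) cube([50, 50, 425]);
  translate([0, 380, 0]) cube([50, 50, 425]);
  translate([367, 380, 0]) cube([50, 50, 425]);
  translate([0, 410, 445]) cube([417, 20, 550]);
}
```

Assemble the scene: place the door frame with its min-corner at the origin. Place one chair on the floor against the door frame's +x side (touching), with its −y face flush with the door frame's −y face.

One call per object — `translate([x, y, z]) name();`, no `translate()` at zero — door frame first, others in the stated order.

door_frame();
translate([871, 0, 0]) chair();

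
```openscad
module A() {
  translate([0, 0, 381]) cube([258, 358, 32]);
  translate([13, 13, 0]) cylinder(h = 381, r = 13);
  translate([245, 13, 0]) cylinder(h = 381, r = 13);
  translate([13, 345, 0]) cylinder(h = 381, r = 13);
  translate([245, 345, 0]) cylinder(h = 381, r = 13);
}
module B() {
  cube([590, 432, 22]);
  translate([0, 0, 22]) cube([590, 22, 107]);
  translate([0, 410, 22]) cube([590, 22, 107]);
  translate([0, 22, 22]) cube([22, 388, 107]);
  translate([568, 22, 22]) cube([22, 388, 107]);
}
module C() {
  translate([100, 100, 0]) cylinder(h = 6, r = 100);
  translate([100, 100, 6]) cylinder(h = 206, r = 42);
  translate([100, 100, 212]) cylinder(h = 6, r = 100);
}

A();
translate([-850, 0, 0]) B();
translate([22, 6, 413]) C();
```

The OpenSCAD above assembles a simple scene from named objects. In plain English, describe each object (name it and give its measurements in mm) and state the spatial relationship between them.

A is a four-legged stool. The seat is 258×358 mm, 32 mm thick, top at z = 413 mm. It stands on four round legs, each 26 mm in diameter, from z = 0 to the seat underside, each leg's axis is inset half a diameter from the nearest pair of seat edges (so the leg's bounding box is flush with the corner).

B is an open-topped rectangular box: outside dimensions 590×432×129 mm, with a uniform wall and base thickness of 22 mm. The base is a full 590×432 slab on the floor; four walls sit on top of the base. The front and back walls (the −y and +y sides) span the full width; the two side walls fit between them.

C is a spool: two coaxial disc flanges of radius 100 mm and thickness 6 mm, joined by a core cylinder of radius 42 mm and height 206 mm. The lower flange rests on z = 0 and the three cylinders share a vertical axis.

The open box is on the floor beside the stool on its −x side. The spool is on top of the stool.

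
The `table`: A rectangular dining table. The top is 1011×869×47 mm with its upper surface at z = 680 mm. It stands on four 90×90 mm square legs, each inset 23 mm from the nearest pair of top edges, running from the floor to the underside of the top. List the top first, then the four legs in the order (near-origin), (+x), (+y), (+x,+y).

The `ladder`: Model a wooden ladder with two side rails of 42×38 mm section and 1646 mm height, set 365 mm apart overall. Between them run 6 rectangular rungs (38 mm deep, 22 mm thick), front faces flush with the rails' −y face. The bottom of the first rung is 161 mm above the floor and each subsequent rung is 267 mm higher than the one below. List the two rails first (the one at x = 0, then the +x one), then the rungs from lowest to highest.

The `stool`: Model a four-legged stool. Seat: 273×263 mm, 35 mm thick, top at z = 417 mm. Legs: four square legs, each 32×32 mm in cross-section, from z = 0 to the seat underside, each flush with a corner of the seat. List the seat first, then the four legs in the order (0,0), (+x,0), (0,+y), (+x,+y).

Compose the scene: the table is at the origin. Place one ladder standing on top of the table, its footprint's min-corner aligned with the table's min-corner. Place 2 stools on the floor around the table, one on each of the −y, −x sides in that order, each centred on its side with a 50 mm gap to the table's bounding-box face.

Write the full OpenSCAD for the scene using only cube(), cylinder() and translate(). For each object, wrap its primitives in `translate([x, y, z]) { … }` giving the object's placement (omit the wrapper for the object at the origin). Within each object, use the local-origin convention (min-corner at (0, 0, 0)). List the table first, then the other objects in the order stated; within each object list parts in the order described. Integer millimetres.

translate([0, 0, 633]) cube([1011, 869, 47]);
translate([23, 23, 0]) cube([90, 90, 633]);
translate([898, 23, 0]) cube([90, 90, 633]);
translate([23, 756, 0]) cube([90, 90, 633]);
translate([898, 756, 0]) cube([90, 90, 633]);
translate([0, 0, 680]) {
  cube([42, 38, 1646]);
  translate([323, 0, 0]) cube([42, 38, 1646]);
  translate([42, 0, 161]) cube([281, 38, 22]);
  translate([42, 0, 428]) cube([281, 38, 22]);
  translate([42, 0, 695]) cube([281, 38, 22]);
  translate([42, 0, 962]) cube([281, 38, 22]);
  translate([42, 0, 1229]) cube([281, 38, 22]);
  translate([42, 0, 1496]) cube([281, 38, 22]);
}
translate([369, -313, 0]) {
  translate([0, 0, 382]) cube([273, 263, 35]);
  cube([32, 32, 382]);
  translate([241, 0, 0]) cube([32, 32, 382]);
  translate([0, 231, 0]) cube([32, 32, 382]);
  translate([241, 231, 0]) cube([32, 32, 382]);
}
translate([-323, 303, 0]) {
  translate([0, 0, 382]) cube([273, 263, 35]);
  cube([32, 32, 382]);
  translate([241, 0, 0]) cube([32, 32, 382]);
  translate([0, 231, 0]) cube([32, 32, 382]);
  translate([241, 231, 0]) cube([32, 32, 382]);
}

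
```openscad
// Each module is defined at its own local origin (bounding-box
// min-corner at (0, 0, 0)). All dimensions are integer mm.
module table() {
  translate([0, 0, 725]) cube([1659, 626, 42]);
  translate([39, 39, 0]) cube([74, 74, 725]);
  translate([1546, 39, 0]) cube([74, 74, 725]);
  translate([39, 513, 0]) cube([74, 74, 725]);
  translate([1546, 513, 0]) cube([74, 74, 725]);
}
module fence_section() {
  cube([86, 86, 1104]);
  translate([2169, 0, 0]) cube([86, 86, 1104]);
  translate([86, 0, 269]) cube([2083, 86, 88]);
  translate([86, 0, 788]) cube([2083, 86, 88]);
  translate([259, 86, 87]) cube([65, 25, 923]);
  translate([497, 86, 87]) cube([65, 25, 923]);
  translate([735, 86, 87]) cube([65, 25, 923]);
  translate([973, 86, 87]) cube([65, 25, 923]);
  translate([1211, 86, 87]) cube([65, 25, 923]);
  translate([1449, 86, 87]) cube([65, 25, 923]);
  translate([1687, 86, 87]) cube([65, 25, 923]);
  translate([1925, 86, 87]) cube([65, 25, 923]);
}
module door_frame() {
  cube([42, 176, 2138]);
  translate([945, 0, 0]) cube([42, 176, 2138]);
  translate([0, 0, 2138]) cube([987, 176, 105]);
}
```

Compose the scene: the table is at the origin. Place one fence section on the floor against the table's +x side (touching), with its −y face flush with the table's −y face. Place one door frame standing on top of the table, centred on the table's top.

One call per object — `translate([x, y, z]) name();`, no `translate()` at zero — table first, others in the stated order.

table();
translate([1659, 0, 0]) fence_section();
translate([336, 225, 767]) door_frame();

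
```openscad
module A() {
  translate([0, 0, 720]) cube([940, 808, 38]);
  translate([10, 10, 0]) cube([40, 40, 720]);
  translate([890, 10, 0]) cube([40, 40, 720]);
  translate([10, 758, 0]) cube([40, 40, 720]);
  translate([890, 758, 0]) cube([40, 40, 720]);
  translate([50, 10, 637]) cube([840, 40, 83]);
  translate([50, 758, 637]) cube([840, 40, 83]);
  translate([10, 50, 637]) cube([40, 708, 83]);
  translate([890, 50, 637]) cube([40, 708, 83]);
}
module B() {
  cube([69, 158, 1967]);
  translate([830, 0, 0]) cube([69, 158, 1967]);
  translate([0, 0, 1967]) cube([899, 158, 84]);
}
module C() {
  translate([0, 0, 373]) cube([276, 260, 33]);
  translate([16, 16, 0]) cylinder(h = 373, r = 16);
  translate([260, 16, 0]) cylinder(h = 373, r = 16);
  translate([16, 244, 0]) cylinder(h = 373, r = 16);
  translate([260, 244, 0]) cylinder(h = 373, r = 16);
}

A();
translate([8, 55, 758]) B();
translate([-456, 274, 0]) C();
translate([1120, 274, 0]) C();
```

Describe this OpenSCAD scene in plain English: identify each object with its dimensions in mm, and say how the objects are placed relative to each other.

A is a table: top 940 mm (x) × 808 mm (y), 38 mm thick, upper face at z = 758 mm, on four 40×40 mm square legs, each inset 10 mm from the nearest pair of top edges, running from z = 0 to the bottom of the top. Four apron rails, 40 mm thick and 83 mm tall, run between adjacent legs with their top edges flush with the underside of the top and their outer faces flush with the legs' outer faces.

B is a rectangular door frame: two vertical jambs of 69×158 mm section, 1967 mm tall, with a clear opening 761 mm wide between their inner faces. A header 84 mm tall and 158 mm deep lies on top of the jambs and spans the full outside width.

C is a simple wooden stool: a rectangular seat 276 mm (x) by 260 mm (y), 33 mm thick, top face at z = 406 mm, on four round legs, each 32 mm in diameter. The legs rest on z = 0, each leg's axis is inset half a diameter from the nearest pair of seat edges (so the leg's bounding box is flush with the corner).

The door frame is on top of the table. Two stools sit around the table at the −x, +x sides.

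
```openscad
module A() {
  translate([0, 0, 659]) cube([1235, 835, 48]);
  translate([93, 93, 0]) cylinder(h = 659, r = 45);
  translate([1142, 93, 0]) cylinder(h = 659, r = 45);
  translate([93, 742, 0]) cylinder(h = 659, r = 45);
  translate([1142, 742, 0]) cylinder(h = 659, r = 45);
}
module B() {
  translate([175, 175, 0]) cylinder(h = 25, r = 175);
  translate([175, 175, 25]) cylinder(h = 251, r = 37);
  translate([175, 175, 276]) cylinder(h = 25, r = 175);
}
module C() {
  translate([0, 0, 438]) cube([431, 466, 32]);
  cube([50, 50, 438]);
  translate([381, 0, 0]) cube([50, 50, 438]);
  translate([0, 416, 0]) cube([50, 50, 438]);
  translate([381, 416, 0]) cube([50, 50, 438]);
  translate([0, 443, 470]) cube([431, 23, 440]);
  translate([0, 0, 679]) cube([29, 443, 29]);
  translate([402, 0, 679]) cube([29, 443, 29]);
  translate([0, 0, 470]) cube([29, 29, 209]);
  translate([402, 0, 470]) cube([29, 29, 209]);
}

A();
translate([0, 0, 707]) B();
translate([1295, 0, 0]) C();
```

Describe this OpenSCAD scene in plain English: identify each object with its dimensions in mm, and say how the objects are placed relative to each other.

A is a table with a 1235×835 mm rectangular top, 48 mm thick, top surface at z = 707 mm, supported by four round legs of 90 mm diameter, each leg's bounding box inset 48 mm from the nearest pair of top edges, running from the floor.

B is a spool: two coaxial disc flanges of radius 175 mm and thickness 25 mm, joined by a core cylinder of radius 37 mm and height 251 mm. The lower flange rests on z = 0 and the three cylinders share a vertical axis.

C is a chair: 431×466 mm seat, 32 mm thick, top at z = 470 mm, on four 50 mm square corner legs flush with the seat edges. A 23 mm thick backrest slab spans the full seat width, extending 440 mm above the seat top, its back face flush with the seat's +y edge. Two armrests of 29×29 mm section run along each side from the seat's front edge to the front of the backrest, top faces 238 mm above the seat top and outer faces flush with the seat's x-edges; a 29×29 mm post under the front of each armrest stands on the seat at the front corner.

The spool is on top of the table. The chair is on the floor beside the table on its +x side.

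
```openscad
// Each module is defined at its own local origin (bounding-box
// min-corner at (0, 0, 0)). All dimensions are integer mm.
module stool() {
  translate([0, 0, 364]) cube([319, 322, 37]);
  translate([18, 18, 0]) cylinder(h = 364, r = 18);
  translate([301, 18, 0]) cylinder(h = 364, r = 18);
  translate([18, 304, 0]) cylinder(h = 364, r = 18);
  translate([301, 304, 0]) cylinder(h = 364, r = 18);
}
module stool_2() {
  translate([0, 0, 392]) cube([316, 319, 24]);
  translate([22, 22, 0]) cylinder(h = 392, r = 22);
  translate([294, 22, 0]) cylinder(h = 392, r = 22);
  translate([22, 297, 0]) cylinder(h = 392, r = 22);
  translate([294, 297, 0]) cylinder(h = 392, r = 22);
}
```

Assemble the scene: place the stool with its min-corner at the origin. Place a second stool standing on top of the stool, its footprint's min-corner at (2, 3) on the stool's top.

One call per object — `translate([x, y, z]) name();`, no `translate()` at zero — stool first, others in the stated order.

stool();
translate([2, 3, 401]) stool_2();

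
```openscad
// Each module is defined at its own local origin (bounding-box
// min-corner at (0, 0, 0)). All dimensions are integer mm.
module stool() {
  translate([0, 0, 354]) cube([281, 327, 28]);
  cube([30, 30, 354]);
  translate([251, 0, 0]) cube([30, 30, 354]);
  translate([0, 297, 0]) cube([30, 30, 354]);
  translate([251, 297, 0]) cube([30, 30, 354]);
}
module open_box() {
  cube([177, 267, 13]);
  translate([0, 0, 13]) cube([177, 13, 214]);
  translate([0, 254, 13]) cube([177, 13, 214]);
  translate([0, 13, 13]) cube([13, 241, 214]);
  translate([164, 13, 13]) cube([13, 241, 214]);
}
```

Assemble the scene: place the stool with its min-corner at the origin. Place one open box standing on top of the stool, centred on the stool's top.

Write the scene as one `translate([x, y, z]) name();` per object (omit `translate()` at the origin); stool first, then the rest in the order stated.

stool();
translate([52, 30, 382]) open_box();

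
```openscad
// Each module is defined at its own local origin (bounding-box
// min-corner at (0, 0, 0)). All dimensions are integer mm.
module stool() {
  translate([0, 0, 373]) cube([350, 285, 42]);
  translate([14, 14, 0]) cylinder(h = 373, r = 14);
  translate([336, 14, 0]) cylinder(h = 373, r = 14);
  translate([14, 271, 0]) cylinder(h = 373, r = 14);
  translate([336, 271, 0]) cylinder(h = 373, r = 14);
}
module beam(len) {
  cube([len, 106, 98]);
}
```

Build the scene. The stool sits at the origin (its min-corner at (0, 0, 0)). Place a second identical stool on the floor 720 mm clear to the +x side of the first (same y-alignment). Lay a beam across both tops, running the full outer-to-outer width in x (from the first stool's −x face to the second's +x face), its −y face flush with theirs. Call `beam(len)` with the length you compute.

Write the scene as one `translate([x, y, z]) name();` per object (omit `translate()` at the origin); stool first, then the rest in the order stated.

stool();
translate([1070, 0, 0]) stool();
translate([0, 0, 415]) beam(1420);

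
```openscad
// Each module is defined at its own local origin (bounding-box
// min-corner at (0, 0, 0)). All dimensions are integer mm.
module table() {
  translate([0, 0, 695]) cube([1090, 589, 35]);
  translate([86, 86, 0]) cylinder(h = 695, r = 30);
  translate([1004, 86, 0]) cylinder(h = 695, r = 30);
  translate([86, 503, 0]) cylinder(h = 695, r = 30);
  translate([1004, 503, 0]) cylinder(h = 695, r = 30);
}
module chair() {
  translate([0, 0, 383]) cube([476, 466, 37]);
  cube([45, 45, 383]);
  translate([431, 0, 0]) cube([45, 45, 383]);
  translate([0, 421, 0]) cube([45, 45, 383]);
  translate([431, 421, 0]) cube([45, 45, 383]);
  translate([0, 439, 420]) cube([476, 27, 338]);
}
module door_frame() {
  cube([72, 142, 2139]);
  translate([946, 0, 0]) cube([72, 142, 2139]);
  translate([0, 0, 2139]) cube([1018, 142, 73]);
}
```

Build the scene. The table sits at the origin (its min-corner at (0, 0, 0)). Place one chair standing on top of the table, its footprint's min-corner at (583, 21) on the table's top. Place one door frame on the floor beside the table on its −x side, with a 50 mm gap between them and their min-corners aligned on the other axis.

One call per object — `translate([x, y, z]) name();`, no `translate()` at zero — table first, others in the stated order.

table();
translate([583, 21, 730]) chair();
translate([-1068, 0, 0]) door_frame();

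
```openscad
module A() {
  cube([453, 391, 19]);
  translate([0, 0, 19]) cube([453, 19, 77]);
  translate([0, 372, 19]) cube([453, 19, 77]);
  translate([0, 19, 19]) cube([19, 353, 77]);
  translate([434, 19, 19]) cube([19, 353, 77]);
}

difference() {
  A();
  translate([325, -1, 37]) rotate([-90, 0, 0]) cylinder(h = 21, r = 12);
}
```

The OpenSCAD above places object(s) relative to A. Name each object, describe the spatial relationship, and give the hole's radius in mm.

A is an open box. The open box has a circular hole through its front wall. The hole's radius is 12 mm.

The subtracted cylinder has r = 12 mm.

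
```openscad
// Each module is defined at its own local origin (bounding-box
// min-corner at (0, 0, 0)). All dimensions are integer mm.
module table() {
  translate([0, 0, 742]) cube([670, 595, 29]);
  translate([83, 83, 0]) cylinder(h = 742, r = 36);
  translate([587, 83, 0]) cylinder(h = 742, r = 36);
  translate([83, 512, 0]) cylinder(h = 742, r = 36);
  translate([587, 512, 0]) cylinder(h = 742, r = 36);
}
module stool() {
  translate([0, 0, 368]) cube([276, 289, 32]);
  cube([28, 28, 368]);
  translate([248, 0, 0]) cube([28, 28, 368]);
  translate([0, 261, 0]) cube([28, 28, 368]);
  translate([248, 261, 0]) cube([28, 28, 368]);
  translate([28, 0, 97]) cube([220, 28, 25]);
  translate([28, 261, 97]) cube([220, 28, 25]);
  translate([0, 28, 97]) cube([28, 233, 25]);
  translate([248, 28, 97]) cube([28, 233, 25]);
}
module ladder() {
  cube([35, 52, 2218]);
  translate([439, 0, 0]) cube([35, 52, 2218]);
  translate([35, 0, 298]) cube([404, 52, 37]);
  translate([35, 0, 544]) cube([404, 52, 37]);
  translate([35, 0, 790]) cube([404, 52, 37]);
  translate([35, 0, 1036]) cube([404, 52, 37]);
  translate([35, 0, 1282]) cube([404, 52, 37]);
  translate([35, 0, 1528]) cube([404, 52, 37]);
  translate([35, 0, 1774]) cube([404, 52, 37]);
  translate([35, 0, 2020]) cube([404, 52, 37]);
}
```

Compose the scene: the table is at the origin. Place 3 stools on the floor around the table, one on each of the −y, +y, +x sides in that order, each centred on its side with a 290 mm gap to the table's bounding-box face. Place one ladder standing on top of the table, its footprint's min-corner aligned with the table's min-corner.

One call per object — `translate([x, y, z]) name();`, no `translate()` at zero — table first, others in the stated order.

table();
translate([197, -579, 0]) stool();
translate([197, 885, 0]) stool();
translate([960, 153, 0]) stool();
translate([0, 0, 771]) ladder();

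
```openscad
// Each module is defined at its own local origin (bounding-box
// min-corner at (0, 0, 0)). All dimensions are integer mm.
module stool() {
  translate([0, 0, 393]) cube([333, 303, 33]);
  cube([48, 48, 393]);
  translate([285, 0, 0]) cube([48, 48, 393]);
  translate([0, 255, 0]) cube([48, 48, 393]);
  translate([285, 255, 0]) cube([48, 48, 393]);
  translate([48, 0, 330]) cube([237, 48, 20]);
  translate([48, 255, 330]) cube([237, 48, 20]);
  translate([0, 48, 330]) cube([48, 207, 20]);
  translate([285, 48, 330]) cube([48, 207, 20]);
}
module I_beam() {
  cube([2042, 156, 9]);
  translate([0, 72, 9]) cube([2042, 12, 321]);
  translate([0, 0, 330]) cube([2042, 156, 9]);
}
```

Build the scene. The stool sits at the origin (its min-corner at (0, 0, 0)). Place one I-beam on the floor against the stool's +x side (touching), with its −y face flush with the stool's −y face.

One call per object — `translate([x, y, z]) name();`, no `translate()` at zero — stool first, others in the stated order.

stool();
translate([333, 0, 0]) I_beam();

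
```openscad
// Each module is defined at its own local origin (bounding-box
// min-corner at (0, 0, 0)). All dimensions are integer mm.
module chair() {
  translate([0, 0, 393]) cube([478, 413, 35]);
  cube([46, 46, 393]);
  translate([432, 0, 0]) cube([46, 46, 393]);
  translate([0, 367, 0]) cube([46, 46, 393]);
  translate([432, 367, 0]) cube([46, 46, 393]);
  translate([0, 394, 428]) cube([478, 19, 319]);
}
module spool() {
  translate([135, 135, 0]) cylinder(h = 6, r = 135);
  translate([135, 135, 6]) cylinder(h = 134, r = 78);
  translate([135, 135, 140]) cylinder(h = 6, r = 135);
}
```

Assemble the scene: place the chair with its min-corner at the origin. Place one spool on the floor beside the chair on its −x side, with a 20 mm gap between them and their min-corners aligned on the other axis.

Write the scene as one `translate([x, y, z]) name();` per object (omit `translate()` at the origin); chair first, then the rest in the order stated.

chair();
translate([-290, 0, 0]) spool();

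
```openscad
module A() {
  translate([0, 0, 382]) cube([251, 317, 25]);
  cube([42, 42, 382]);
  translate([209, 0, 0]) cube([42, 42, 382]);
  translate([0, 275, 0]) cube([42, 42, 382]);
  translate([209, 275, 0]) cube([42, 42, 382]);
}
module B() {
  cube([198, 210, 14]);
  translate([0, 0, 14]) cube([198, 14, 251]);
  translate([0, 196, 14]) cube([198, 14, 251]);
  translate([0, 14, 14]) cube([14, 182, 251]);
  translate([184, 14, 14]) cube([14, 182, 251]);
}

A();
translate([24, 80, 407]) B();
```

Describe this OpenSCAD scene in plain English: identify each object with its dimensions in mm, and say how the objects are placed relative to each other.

A is a four-legged stool. The seat is a 251×317×25 mm slab whose top surface is at z = 407 mm; four square legs, each 42×42 mm in cross-section, run from the floor (z = 0) to the underside of the seat, each flush with a corner of the seat.

B is an open storage box with external size 198×210×265 mm and wall thickness 14 mm (the base is also 14 mm thick). The base covers the whole footprint; the four walls stand on the base, with the y-facing walls full-width and the x-facing walls fitting between their inner faces.

The open box is on top of the stool.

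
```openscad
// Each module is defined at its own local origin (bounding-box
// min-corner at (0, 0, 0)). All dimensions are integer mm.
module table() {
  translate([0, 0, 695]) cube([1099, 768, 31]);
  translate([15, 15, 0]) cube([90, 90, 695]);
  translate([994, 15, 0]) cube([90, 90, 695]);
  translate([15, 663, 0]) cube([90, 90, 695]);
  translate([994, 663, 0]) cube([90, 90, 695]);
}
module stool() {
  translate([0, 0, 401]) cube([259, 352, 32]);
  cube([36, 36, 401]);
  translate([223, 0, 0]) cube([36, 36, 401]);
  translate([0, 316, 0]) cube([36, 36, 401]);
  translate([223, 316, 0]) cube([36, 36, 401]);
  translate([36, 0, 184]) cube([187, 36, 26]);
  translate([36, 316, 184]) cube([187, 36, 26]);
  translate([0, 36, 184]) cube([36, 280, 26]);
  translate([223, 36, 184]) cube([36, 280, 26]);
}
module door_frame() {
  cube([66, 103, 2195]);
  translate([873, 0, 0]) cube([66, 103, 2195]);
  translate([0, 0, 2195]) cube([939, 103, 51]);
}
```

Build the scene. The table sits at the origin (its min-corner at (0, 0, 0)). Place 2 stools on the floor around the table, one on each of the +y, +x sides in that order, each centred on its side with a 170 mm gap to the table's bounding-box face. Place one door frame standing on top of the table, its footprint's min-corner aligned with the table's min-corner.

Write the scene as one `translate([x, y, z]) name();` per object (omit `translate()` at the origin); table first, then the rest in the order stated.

table();
translate([420, 938, 0]) stool();
translate([1269, 208, 0]) stool();
translate([0, 0, 726]) door_frame();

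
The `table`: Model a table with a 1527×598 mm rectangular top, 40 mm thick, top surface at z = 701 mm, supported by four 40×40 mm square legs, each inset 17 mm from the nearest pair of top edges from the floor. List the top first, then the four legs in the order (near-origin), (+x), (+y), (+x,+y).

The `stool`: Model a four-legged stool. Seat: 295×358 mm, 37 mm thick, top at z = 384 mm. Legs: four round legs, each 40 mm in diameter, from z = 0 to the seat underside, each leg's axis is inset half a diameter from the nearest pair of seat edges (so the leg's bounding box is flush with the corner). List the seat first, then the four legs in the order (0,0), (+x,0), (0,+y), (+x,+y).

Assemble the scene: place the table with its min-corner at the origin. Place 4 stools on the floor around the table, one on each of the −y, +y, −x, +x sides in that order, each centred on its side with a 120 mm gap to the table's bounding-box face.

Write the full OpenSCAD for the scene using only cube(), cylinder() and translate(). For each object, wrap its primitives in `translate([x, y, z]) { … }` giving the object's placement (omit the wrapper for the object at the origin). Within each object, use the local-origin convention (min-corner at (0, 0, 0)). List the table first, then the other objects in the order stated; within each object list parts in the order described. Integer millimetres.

translate([0, 0, 661]) cube([1527, 598, 40]);
translate([17, 17, 0]) cube([40, 40, 661]);
translate([1470, 17, 0]) cube([40, 40, 661]);
translate([17, 541, 0]) cube([40, 40, 661]);
translate([1470, 541, 0]) cube([40, 40, 661]);
translate([616, -478, 0]) {
  translate([0, 0, 347]) cube([295, 358, 37]);
  translate([20, 20, 0]) cylinder(h = 347, r = 20);
  translate([275, 20, 0]) cylinder(h = 347, r = 20);
  translate([20, 338, 0]) cylinder(h = 347, r = 20);
  translate([275, 338, 0]) cylinder(h = 347, r = 20);
}
translate([616, 718, 0]) {
  translate([0, 0, 347]) cube([295, 358, 37]);
  translate([20, 20, 0]) cylinder(h = 347, r = 20);
  translate([275, 20, 0]) cylinder(h = 347, r = 20);
  translate([20, 338, 0]) cylinder(h = 347, r = 20);
  translate([275, 338, 0]) cylinder(h = 347, r = 20);
}
translate([-415, 120, 0]) {
  translate([0, 0, 347]) cube([295, 358, 37]);
  translate([20, 20, 0]) cylinder(h = 347, r = 20);
  translate([275, 20, 0]) cylinder(h = 347, r = 20);
  translate([20, 338, 0]) cylinder(h = 347, r = 20);
  translate([275, 338, 0]) cylinder(h = 347, r = 20);
}
translate([1647, 120, 0]) {
  translate([0, 0, 347]) cube([295, 358, 37]);
  translate([20, 20, 0]) cylinder(h = 347, r = 20);
  translate([275, 20, 0]) cylinder(h = 347, r = 20);
  translate([20, 338, 0]) cylinder(h = 347, r = 20);
  translate([275, 338, 0]) cylinder(h = 347, r = 20);
}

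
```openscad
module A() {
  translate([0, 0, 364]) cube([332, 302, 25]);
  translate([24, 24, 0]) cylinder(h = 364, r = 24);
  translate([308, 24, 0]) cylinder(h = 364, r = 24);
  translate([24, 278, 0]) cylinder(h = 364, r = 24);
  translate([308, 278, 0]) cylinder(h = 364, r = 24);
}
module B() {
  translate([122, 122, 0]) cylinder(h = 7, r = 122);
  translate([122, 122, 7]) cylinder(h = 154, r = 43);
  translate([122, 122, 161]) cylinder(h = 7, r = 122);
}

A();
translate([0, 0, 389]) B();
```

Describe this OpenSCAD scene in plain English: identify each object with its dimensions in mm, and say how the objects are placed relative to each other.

A is a four-legged stool. The seat is 332×302 mm, 25 mm thick, top at z = 389 mm. It stands on four round legs, each 48 mm in diameter, from z = 0 to the seat underside, each leg's axis is inset half a diameter from the nearest pair of seat edges (so the leg's bounding box is flush with the corner).

B is a spool: two coaxial disc flanges of radius 122 mm and thickness 7 mm, joined by a core cylinder of radius 43 mm and height 154 mm. The lower flange rests on z = 0 and the three cylinders share a vertical axis.

The spool is on top of the stool.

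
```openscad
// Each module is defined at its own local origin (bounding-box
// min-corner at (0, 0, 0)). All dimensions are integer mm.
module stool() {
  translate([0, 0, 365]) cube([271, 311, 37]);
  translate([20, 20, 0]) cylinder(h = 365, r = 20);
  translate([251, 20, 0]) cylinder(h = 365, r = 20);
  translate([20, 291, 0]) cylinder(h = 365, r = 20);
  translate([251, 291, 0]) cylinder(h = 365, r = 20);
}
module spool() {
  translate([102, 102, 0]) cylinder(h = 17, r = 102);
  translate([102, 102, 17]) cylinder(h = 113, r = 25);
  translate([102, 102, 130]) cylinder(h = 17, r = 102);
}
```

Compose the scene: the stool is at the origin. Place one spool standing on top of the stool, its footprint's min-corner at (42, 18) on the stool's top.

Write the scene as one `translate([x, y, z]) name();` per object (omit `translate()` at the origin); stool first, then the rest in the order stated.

stool();
translate([42, 18, 402]) spool();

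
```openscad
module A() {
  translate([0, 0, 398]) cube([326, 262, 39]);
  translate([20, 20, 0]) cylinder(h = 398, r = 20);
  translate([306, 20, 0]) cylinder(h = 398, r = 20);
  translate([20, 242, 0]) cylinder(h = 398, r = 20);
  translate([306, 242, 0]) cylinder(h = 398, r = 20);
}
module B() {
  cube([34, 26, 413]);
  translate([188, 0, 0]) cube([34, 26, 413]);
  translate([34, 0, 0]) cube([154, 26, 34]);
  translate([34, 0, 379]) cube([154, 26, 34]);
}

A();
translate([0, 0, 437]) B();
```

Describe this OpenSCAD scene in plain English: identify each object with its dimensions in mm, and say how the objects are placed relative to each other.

A is a simple wooden stool: a rectangular seat 326 mm (x) by 262 mm (y), 39 mm thick, top face at z = 437 mm, on four round legs, each 40 mm in diameter. The legs rest on z = 0, each leg's axis is inset half a diameter from the nearest pair of seat edges (so the leg's bounding box is flush with the corner).

B is a rectangular picture frame lying in the x–z plane (depth along y). The opening is 154 mm wide (x) by 345 mm tall (z), surrounded by a border 34 mm wide on all four sides. The frame is 26 mm deep and is made of two full-height vertical stiles with two horizontal rails fitted between them.

The picture frame is on top of the stool.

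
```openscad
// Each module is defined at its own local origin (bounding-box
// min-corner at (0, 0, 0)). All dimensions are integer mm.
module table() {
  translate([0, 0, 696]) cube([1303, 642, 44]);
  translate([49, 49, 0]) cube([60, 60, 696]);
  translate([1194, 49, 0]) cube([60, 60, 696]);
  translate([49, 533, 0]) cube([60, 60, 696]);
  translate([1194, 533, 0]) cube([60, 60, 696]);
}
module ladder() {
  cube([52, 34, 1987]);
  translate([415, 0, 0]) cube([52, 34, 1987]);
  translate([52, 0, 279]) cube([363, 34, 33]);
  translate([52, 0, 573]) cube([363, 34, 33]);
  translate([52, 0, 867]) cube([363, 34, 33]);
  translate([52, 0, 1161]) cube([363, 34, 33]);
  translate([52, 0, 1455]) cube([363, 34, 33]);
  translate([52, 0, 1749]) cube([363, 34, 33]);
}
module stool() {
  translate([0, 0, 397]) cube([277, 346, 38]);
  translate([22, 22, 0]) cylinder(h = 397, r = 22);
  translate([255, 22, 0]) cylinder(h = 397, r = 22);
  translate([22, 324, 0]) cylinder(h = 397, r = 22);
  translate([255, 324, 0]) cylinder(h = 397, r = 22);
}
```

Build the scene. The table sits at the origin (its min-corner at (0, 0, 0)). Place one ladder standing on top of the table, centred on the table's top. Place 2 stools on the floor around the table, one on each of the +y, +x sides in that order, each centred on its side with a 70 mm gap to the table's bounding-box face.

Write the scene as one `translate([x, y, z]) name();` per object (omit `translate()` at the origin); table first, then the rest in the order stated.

table();
translate([418, 304, 740]) ladder();
translate([513, 712, 0]) stool();
translate([1373, 148, 0]) stool();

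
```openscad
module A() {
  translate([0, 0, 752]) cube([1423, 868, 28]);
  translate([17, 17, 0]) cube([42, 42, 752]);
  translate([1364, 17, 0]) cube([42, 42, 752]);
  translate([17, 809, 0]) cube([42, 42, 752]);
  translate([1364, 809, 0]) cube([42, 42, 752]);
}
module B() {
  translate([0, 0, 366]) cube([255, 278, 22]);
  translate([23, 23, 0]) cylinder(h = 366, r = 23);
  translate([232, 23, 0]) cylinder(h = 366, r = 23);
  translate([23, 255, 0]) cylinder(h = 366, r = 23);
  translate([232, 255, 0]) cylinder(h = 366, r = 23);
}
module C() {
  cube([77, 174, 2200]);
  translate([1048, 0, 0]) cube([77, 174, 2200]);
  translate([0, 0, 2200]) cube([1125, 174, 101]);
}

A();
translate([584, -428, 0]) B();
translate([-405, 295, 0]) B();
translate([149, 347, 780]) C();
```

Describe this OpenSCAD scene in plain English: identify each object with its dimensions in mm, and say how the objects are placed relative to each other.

A is a table: top 1423 mm (x) × 868 mm (y), 28 mm thick, upper face at z = 780 mm, on four 42×42 mm square legs, each inset 17 mm from the nearest pair of top edges, running from z = 0 to the bottom of the top.

B is a simple wooden stool: a rectangular seat 255 mm (x) by 278 mm (y), 22 mm thick, top face at z = 388 mm, on four round legs, each 46 mm in diameter. The legs rest on z = 0, each leg's axis is inset half a diameter from the nearest pair of seat edges (so the leg's bounding box is flush with the corner).

C is a door frame. The clear opening is 971 mm wide and 2200 mm high. Two 77 mm wide jambs, 174 mm deep, stand either side of the opening from the floor to the top of the opening. A 101 mm thick head sits across the top of both jambs, spanning the full outside width of the frame.

Two stools sit around the table at the −y, −x sides. The door frame is on top of the table, centred.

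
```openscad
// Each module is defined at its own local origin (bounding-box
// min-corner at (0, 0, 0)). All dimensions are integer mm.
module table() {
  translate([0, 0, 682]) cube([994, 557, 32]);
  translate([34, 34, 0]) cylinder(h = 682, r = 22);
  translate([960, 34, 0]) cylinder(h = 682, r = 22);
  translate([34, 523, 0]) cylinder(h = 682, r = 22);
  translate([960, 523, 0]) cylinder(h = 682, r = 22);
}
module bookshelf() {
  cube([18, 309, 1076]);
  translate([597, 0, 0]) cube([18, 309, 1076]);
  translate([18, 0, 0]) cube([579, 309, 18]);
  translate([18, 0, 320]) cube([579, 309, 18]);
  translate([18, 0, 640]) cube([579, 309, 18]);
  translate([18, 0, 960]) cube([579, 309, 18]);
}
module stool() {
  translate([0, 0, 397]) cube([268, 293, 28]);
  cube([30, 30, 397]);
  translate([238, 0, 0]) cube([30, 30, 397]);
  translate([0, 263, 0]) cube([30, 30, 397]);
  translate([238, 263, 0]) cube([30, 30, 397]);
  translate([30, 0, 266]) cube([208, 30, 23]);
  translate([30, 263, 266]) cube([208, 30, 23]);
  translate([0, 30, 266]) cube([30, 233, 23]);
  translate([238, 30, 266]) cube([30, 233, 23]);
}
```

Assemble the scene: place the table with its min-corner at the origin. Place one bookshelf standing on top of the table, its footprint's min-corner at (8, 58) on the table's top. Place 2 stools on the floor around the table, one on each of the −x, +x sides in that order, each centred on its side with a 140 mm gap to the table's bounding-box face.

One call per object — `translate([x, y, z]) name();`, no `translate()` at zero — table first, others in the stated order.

table();
translate([8, 58, 714]) bookshelf();
translate([-408, 132, 0]) stool();
translate([1134, 132, 0]) stool();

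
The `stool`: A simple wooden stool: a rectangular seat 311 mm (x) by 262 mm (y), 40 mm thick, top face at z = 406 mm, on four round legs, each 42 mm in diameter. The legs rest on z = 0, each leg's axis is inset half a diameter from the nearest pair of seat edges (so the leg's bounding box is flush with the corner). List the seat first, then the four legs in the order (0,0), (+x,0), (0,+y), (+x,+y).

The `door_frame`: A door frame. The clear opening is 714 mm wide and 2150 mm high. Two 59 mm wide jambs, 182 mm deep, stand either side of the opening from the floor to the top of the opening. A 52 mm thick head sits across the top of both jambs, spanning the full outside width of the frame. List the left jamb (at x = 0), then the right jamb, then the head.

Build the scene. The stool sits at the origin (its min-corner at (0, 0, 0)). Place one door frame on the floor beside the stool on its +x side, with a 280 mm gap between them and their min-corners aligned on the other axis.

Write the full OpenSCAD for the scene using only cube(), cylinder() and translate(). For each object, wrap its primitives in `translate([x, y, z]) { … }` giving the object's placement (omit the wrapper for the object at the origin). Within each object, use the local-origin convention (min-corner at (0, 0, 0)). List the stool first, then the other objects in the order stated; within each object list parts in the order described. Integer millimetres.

translate([0, 0, 366]) cube([311, 262, 40]);
translate([21, 21, 0]) cylinder(h = 366, r = 21);
translate([290, 21, 0]) cylinder(h = 366, r = 21);
translate([21, 241, 0]) cylinder(h = 366, r = 21);
translate([290, 241, 0]) cylinder(h = 366, r = 21);
translate([591, 0, 0]) {
  cube([59, 182, 2150]);
  translate([773, 0, 0]) cube([59, 182, 2150]);
  translate([0, 0, 2150]) cube([832, 182, 52]);
}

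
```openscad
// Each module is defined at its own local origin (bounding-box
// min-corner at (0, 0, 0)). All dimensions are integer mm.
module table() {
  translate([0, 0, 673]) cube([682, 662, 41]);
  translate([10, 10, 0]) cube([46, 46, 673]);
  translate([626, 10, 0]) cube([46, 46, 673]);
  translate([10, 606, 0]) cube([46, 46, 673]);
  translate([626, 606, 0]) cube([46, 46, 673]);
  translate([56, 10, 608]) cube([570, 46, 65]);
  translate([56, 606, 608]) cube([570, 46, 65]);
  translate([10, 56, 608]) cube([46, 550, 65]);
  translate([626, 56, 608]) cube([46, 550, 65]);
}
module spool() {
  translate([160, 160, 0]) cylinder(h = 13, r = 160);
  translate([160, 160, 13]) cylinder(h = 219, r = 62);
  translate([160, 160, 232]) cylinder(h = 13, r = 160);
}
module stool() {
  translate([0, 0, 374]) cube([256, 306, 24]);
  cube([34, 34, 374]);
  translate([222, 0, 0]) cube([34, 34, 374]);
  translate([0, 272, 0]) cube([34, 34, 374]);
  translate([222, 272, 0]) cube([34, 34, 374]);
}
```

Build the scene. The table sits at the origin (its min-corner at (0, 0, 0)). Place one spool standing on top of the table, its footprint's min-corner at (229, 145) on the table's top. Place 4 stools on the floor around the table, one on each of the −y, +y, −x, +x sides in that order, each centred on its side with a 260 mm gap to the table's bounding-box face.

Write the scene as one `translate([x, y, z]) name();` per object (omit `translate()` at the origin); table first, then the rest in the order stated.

table();
translate([229, 145, 714]) spool();
translate([213, -566, 0]) stool();
translate([213, 922, 0]) stool();
translate([-516, 178, 0]) stool();
translate([942, 178, 0]) stool();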